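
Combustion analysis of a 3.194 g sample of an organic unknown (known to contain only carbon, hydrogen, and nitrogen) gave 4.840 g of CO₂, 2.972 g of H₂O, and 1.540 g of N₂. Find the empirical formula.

CH3N

mol C = 4.840 g CO₂ ÷ 44.009 g/mol = 0.10998 mol
mol H = 2 × 2.972 g H₂O ÷ 18.015 g/mol = 0.32995 mol
mol N = 2 × 1.540 g N₂ ÷ 28.014 g/mol = 0.10995 mol
Divide by the smallest (0.10995 mol): C 1.000, H 3.001, N 1.000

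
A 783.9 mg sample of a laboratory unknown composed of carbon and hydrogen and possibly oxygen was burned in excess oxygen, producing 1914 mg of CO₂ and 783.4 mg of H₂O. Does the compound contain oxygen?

yes

mol C = 1.914 g CO₂ ÷ 44.009 g/mol = 0.043491 mol
mol H = 2 × 0.7834 g H₂O ÷ 18.015 g/mol = 0.086972 mol
C and H account for only 0.61004 g of the 0.7839 g sample; the remaining 0.17386 g must be oxygen.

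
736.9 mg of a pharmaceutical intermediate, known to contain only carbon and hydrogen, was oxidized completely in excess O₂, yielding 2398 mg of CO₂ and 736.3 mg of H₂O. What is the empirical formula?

C2H3

mol C = 2.398 g CO₂ ÷ 44.009 g/mol = 0.054489 mol
mol H = 2 × 0.7363 g H₂O ÷ 18.015 g/mol = 0.081743 mol
Divide by the smallest (0.054489 mol): C 1.000, H 1.500
Multiplying each by 2 gives whole numbers: C 2.00, H 3.00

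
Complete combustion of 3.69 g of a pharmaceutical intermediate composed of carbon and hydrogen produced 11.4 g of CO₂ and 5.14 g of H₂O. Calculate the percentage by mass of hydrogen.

15.6%

mol C = 11.4 g CO₂ ÷ 44.009 g/mol = 0.2590 mol
mol H = 2 × 5.14 g H₂O ÷ 18.015 g/mol = 0.5706 mol
mass % H = 0.5752 g ÷ 3.69 g × 100%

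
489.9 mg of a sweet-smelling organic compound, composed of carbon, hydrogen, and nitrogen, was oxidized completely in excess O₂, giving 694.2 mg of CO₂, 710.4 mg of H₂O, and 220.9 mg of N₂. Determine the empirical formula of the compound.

mol C = 0.6942 g CO₂ ÷ 44.009 g/mol = 0.015774 mol
mol H = 2 × 0.7104 g H₂O ÷ 18.015 g/mol = 0.078868 mol
mol N = 2 × 0.2209 g N₂ ÷ 28.014 g/mol = 0.015771 mol
Divide by the smallest (0.015771 mol): C 1.000, H 5.001, N 1.000

CH5N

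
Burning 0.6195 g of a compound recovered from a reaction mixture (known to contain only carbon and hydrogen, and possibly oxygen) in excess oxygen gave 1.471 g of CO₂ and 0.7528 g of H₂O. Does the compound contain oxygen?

mol C = 1.471 g CO₂ ÷ 44.009 g/mol = 0.033425 mol
mol H = 2 × 0.7528 g H₂O ÷ 18.015 g/mol = 0.083575 mol
C and H account for only 0.48571 g of the 0.6195 g sample; the remaining 0.13379 g must be oxygen.

yes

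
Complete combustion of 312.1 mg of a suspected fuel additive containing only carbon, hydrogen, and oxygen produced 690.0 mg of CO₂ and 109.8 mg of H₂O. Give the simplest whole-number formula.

C9H7O4

mol C = 0.6900 g CO₂ ÷ 44.009 g/mol = 0.015679 mol
mol H = 2 × 0.1098 g H₂O ÷ 18.015 g/mol = 0.012190 mol
mass O = 0.3121 − (0.18832 + 0.012287) = 0.11150 g → mol O = 0.11150 ÷ 15.999 = 0.0069690 mol
Divide by the smallest (0.0069690 mol): C 2.250, H 1.749, O 1.000
Multiplying each by 4 gives whole numbers: C 9.00, H 7.00, O 4.00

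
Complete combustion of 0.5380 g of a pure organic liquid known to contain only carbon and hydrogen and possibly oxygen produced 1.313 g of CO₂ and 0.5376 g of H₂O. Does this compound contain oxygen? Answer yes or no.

yes

mol C = 1.313 g CO₂ ÷ 44.009 g/mol = 0.029835 mol
mol H = 2 × 0.5376 g H₂O ÷ 18.015 g/mol = 0.059684 mol
C and H account for only 0.41851 g of the 0.5380 g sample; the remaining 0.11949 g must be oxygen.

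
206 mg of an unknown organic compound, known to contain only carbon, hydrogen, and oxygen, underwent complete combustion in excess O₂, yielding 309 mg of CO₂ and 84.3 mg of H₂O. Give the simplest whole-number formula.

C3H4O3

mol C = 0.309 g CO₂ ÷ 44.009 g/mol = 0.007021 mol
mol H = 2 × 0.0843 g H₂O ÷ 18.015 g/mol = 0.009359 mol
mass O = 0.206 − (0.08433 + 0.009434) = 0.1122 g → mol O = 0.1122 ÷ 15.999 = 0.007015 mol
Divide by the smallest (0.007015 mol): C 1.001, H 1.334, O 1.000
Multiplying each by 3 gives whole numbers: C 3.00, H 4.00, O 3.00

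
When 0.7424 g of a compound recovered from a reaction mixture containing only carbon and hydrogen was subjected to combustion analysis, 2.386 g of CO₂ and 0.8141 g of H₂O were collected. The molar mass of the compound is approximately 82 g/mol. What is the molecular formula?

C6H10

mol C = 2.386 g CO₂ ÷ 44.009 g/mol = 0.054216 mol
mol H = 2 × 0.8141 g H₂O ÷ 18.015 g/mol = 0.090380 mol
Divide by the smallest (0.054216 mol): C 1.000, H 1.667
Multiplying each by 3 gives whole numbers: C 3.00, H 5.00
Empirical formula: C3H5
Empirical-formula mass = 41.07 g/mol; 82 ÷ 41.07 ≈ 2, so the molecular formula is C6H10.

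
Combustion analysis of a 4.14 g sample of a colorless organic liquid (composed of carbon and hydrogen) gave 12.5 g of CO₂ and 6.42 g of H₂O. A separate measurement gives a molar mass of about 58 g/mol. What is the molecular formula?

mol C = 12.5 g CO₂ ÷ 44.009 g/mol = 0.2840 mol
mol H = 2 × 6.42 g H₂O ÷ 18.015 g/mol = 0.7127 mol
Divide by the smallest (0.2840 mol): C 1.000, H 2.509
Multiplying each by 2 gives whole numbers: C 2.00, H 5.02
Empirical formula: C2H5
Empirical-formula mass = 29.06 g/mol; 58 ÷ 29.06 ≈ 2, so the molecular formula is C4H10.

C4H10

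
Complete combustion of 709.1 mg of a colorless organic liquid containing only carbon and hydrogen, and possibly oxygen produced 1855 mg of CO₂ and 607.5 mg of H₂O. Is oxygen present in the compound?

yes

mol C = 1.855 g CO₂ ÷ 44.009 g/mol = 0.042150 mol
mol H = 2 × 0.6075 g H₂O ÷ 18.015 g/mol = 0.067444 mol
C and H account for only 0.57425 g of the 0.7091 g sample; the remaining 0.13485 g must be oxygen.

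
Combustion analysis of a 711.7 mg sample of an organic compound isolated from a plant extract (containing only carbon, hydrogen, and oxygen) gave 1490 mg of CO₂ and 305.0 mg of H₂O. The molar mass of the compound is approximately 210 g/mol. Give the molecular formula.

C10H10O5

mol C = 1.490 g CO₂ ÷ 44.009 g/mol = 0.033857 mol
mol H = 2 × 0.3050 g H₂O ÷ 18.015 g/mol = 0.033861 mol
mass O = 0.7117 − (0.40665 + 0.034132) = 0.27092 g → mol O = 0.27092 ÷ 15.999 = 0.016933 mol
Divide by the smallest (0.016933 mol): C 1.999, H 2.000, O 1.000
Empirical formula: C2H2O
Empirical-formula mass = 42.04 g/mol; 210 ÷ 42.04 ≈ 5, so the molecular formula is C10H10O5.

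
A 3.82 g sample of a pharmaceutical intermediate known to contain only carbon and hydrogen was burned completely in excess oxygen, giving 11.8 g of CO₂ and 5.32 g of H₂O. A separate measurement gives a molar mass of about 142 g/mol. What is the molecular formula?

mol C = 11.8 g CO₂ ÷ 44.009 g/mol = 0.2681 mol
mol H = 2 × 5.32 g H₂O ÷ 18.015 g/mol = 0.5906 mol
Divide by the smallest (0.2681 mol): C 1.000, H 2.203
Multiplying each by 5 gives whole numbers: C 5.00, H 11.01
Empirical formula: C5H11
Empirical-formula mass = 71.14 g/mol; 142 ÷ 71.14 ≈ 2, so the molecular formula is C10H22.

C10H22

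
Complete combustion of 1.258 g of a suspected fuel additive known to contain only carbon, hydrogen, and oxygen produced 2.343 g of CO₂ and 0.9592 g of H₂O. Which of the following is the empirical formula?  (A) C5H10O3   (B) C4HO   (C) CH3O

(A) C5H10O3

mol C = 2.343 g CO₂ ÷ 44.009 g/mol = 0.053239 mol
mol H = 2 × 0.9592 g H₂O ÷ 18.015 g/mol = 0.10649 mol
mass O = 1.258 − (0.63945 + 0.10734) = 0.51120 g → mol O = 0.51120 ÷ 15.999 = 0.031952 mol
Divide by the smallest (0.031952 mol): C 1.666, H 3.333, O 1.000
Multiplying each by 3 gives whole numbers: C 5.00, H 10.00, O 3.00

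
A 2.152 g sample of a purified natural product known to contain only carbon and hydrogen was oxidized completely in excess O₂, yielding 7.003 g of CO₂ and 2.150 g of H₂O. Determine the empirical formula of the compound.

C2H3

mol C = 7.003 g CO₂ ÷ 44.009 g/mol = 0.15913 mol
mol H = 2 × 2.150 g H₂O ÷ 18.015 g/mol = 0.23869 mol
Divide by the smallest (0.15913 mol): C 1.000, H 1.500
Multiplying each by 2 gives whole numbers: C 2.00, H 3.00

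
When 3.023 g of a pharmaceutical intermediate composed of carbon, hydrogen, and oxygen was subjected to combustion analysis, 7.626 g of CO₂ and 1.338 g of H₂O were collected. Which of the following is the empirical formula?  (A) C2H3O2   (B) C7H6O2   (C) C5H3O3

(B) C7H6O2

mol C = 7.626 g CO₂ ÷ 44.009 g/mol = 0.17328 mol
mol H = 2 × 1.338 g H₂O ÷ 18.015 g/mol = 0.14854 mol
mass O = 3.023 − (2.0813 + 0.14973) = 0.79197 g → mol O = 0.79197 ÷ 15.999 = 0.049501 mol
Divide by the smallest (0.049501 mol): C 3.501, H 3.001, O 1.000
Multiplying each by 2 gives whole numbers: C 7.00, H 6.00, O 2.00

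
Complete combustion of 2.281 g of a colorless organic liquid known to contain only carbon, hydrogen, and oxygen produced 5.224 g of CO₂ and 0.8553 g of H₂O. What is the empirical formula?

mol C = 5.224 g CO₂ ÷ 44.009 g/mol = 0.11870 mol
mol H = 2 × 0.8553 g H₂O ÷ 18.015 g/mol = 0.094954 mol
mass O = 2.281 − (1.4257 + 0.095714) = 0.75954 g → mol O = 0.75954 ÷ 15.999 = 0.047474 mol
Divide by the smallest (0.047474 mol): C 2.500, H 2.000, O 1.000
Multiplying each by 2 gives whole numbers: C 5.00, H 4.00, O 2.00

C5H4O2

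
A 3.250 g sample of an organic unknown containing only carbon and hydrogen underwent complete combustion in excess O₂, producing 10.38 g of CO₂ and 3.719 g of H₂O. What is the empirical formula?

mol C = 10.38 g CO₂ ÷ 44.009 g/mol = 0.23586 mol
mol H = 2 × 3.719 g H₂O ÷ 18.015 g/mol = 0.41288 mol
Divide by the smallest (0.23586 mol): C 1.000, H 1.751
Multiplying each by 4 gives whole numbers: C 4.00, H 7.00

C4H7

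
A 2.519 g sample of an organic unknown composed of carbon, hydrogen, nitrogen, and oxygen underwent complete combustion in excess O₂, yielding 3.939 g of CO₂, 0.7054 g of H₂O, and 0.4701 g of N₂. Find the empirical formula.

C8H7N3O5

mol C = 3.939 g CO₂ ÷ 44.009 g/mol = 0.089504 mol
mol H = 2 × 0.7054 g H₂O ÷ 18.015 g/mol = 0.078313 mol
mol N = 2 × 0.4701 g N₂ ÷ 28.014 g/mol = 0.033562 mol
mass O = 2.519 − (1.0750 + 0.078939 + 0.47010) = 0.89492 g → mol O = 0.89492 ÷ 15.999 = 0.055936 mol
Divide by the smallest (0.033562 mol): C 2.667, H 2.333, N 1.000, O 1.667
Multiplying each by 3 gives whole numbers: C 8.00, H 7.00, N 3.00, O 5.00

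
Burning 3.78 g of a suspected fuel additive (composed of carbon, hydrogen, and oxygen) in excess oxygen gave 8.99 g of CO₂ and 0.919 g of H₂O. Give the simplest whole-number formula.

mol C = 8.99 g CO₂ ÷ 44.009 g/mol = 0.2043 mol
mol H = 2 × 0.919 g H₂O ÷ 18.015 g/mol = 0.1020 mol
mass O = 3.78 − (2.454 + 0.1028) = 1.224 g → mol O = 1.224 ÷ 15.999 = 0.07648 mol
Divide by the smallest (0.07648 mol): C 2.671, H 1.334, O 1.000
Multiplying each by 3 gives whole numbers: C 8.01, H 4.00, O 3.00

C8H4O3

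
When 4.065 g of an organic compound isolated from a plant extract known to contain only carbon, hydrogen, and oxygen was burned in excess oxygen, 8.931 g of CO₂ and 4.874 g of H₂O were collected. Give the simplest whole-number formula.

mol C = 8.931 g CO₂ ÷ 44.009 g/mol = 0.20294 mol
mol H = 2 × 4.874 g H₂O ÷ 18.015 g/mol = 0.54110 mol
mass O = 4.065 − (2.4375 + 0.54543) = 1.0821 g → mol O = 1.0821 ÷ 15.999 = 0.067636 mol
Divide by the smallest (0.067636 mol): C 3.000, H 8.000, O 1.000

C3H8O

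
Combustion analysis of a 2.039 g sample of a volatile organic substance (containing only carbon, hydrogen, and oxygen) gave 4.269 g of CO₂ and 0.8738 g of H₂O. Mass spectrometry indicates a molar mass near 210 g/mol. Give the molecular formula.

C10H10O5

mol C = 4.269 g CO₂ ÷ 44.009 g/mol = 0.097003 mol
mol H = 2 × 0.8738 g H₂O ÷ 18.015 g/mol = 0.097008 mol
mass O = 2.039 − (1.1651 + 0.097784) = 0.77611 g → mol O = 0.77611 ÷ 15.999 = 0.048510 mol
Divide by the smallest (0.048510 mol): C 2.000, H 2.000, O 1.000
Empirical formula: C2H2O
Empirical-formula mass = 42.04 g/mol; 210 ÷ 42.04 ≈ 5, so the molecular formula is C10H10O5.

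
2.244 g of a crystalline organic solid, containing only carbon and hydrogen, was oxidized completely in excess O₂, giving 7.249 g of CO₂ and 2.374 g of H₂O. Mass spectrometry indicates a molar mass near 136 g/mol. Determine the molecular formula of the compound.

mol C = 7.249 g CO₂ ÷ 44.009 g/mol = 0.16472 mol
mol H = 2 × 2.374 g H₂O ÷ 18.015 g/mol = 0.26356 mol
Divide by the smallest (0.16472 mol): C 1.000, H 1.600
Multiplying each by 5 gives whole numbers: C 5.00, H 8.00
Empirical formula: C5H8
Empirical-formula mass = 68.12 g/mol; 136 ÷ 68.12 ≈ 2, so the molecular formula is C10H16.

C10H16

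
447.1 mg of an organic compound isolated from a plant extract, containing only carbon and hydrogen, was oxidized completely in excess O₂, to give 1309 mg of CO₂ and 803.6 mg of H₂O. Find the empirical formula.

mol C = 1.309 g CO₂ ÷ 44.009 g/mol = 0.029744 mol
mol H = 2 × 0.8036 g H₂O ÷ 18.015 g/mol = 0.089215 mol
Divide by the smallest (0.029744 mol): C 1.000, H 2.999

CH3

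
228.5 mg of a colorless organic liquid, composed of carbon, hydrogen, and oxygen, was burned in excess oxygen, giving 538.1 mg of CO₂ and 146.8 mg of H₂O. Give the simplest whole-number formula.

C3H4O

mol C = 0.5381 g CO₂ ÷ 44.009 g/mol = 0.012227 mol
mol H = 2 × 0.1468 g H₂O ÷ 18.015 g/mol = 0.016298 mol
mass O = 0.2285 − (0.14686 + 0.016428) = 0.065213 g → mol O = 0.065213 ÷ 15.999 = 0.0040761 mol
Divide by the smallest (0.0040761 mol): C 3.000, H 3.998, O 1.000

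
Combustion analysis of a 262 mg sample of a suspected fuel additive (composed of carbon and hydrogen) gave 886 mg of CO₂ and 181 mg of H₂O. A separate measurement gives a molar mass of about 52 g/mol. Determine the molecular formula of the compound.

mol C = 0.886 g CO₂ ÷ 44.009 g/mol = 0.02013 mol
mol H = 2 × 0.181 g H₂O ÷ 18.015 g/mol = 0.02009 mol
Divide by the smallest (0.02009 mol): C 1.002, H 1.000
Empirical formula: CH
Empirical-formula mass = 13.02 g/mol; 52 ÷ 13.02 ≈ 4, so the molecular formula is C4H4.

C4H4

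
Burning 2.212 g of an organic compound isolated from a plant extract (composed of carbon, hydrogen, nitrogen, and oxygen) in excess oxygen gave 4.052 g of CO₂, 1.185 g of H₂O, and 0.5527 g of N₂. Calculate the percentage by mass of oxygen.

mol C = 4.052 g CO₂ ÷ 44.009 g/mol = 0.092072 mol
mol H = 2 × 1.185 g H₂O ÷ 18.015 g/mol = 0.13156 mol
mol N = 2 × 0.5527 g N₂ ÷ 28.014 g/mol = 0.039459 mol
mass O = 2.212 − (1.1059 + 0.13261 + 0.55270) = 0.42081 g → mol O = 0.42081 ÷ 15.999 = 0.026302 mol
mass % O = 0.42081 g ÷ 2.212 g × 100%

19.02%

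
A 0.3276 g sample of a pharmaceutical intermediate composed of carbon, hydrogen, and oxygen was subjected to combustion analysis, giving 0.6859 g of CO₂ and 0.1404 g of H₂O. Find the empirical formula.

mol C = 0.6859 g CO₂ ÷ 44.009 g/mol = 0.015585 mol
mol H = 2 × 0.1404 g H₂O ÷ 18.015 g/mol = 0.015587 mol
mass O = 0.3276 − (0.18720 + 0.015712) = 0.12469 g → mol O = 0.12469 ÷ 15.999 = 0.0077937 mol
Divide by the smallest (0.0077937 mol): C 2.000, H 2.000, O 1.000

C2H2O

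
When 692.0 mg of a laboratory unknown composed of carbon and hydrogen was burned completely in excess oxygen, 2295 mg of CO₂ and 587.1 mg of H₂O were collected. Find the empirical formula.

mol C = 2.295 g CO₂ ÷ 44.009 g/mol = 0.052148 mol
mol H = 2 × 0.5871 g H₂O ÷ 18.015 g/mol = 0.065179 mol
Divide by the smallest (0.052148 mol): C 1.000, H 1.250
Multiplying each by 4 gives whole numbers: C 4.00, H 5.00

C4H5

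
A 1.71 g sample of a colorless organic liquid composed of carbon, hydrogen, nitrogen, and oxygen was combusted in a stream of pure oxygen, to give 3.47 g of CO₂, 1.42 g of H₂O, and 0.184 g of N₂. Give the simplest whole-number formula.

mol C = 3.47 g CO₂ ÷ 44.009 g/mol = 0.07885 mol
mol H = 2 × 1.42 g H₂O ÷ 18.015 g/mol = 0.1576 mol
mol N = 2 × 0.184 g N₂ ÷ 28.014 g/mol = 0.01314 mol
mass O = 1.71 − (0.9470 + 0.1589 + 0.1840) = 0.4201 g → mol O = 0.4201 ÷ 15.999 = 0.02626 mol
Divide by the smallest (0.01314 mol): C 6.002, H 12.001, N 1.000, O 1.999

C6H12NO2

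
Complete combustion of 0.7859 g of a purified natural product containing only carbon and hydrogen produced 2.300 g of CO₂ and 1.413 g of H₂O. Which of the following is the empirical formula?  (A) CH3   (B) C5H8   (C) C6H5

(A) CH3

mol C = 2.300 g CO₂ ÷ 44.009 g/mol = 0.052262 mol
mol H = 2 × 1.413 g H₂O ÷ 18.015 g/mol = 0.15687 mol
Divide by the smallest (0.052262 mol): C 1.000, H 3.002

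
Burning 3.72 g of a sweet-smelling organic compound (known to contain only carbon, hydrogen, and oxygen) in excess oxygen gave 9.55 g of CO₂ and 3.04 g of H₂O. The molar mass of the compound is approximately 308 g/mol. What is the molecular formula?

mol C = 9.55 g CO₂ ÷ 44.009 g/mol = 0.2170 mol
mol H = 2 × 3.04 g H₂O ÷ 18.015 g/mol = 0.3375 mol
mass O = 3.72 − (2.606 + 0.3402) = 0.7734 g → mol O = 0.7734 ÷ 15.999 = 0.04834 mol
Divide by the smallest (0.04834 mol): C 4.489, H 6.982, O 1.000
Multiplying each by 2 gives whole numbers: C 8.98, H 13.96, O 2.00
Empirical formula: C9H14O2
Empirical-formula mass = 154.21 g/mol; 308 ÷ 154.21 ≈ 2, so the molecular formula is C18H28O4.

C18H28O4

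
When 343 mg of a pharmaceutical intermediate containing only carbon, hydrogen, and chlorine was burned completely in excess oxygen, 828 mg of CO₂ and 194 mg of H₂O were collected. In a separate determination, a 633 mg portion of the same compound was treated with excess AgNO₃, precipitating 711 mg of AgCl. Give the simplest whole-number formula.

mol C = 0.828 g CO₂ ÷ 44.009 g/mol = 0.01881 mol
mol H = 2 × 0.194 g H₂O ÷ 18.015 g/mol = 0.02154 mol
From the AgCl data: mol Cl per gram of compound = (0.711 ÷ 143.318) ÷ 0.633 = 0.007837 mol/g, so in the 0.343 g combustion sample mol Cl = 0.002688 mol
Divide by the smallest (0.002688 mol): C 6.999, H 8.012, Cl 1.000

C7H8Cl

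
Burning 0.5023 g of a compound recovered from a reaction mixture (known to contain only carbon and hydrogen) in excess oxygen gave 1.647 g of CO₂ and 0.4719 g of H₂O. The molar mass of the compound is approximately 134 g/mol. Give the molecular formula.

mol C = 1.647 g CO₂ ÷ 44.009 g/mol = 0.037424 mol
mol H = 2 × 0.4719 g H₂O ÷ 18.015 g/mol = 0.052390 mol
Divide by the smallest (0.037424 mol): C 1.000, H 1.400
Multiplying each by 5 gives whole numbers: C 5.00, H 7.00
Empirical formula: C5H7
Empirical-formula mass = 67.11 g/mol; 134 ÷ 67.11 ≈ 2, so the molecular formula is C10H14.

C10H14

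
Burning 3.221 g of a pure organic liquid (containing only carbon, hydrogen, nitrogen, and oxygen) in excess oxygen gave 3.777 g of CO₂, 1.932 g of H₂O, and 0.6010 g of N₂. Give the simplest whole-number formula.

mol C = 3.777 g CO₂ ÷ 44.009 g/mol = 0.085823 mol
mol H = 2 × 1.932 g H₂O ÷ 18.015 g/mol = 0.21449 mol
mol N = 2 × 0.6010 g N₂ ÷ 28.014 g/mol = 0.042907 mol
mass O = 3.221 − (1.0308 + 0.21620 + 0.60100) = 1.3730 g → mol O = 1.3730 ÷ 15.999 = 0.085816 mol
Divide by the smallest (0.042907 mol): C 2.000, H 4.999, N 1.000, O 2.000

C2H5NO2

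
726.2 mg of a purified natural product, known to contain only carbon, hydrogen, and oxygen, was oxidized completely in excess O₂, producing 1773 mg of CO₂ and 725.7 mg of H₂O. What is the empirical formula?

mol C = 1.773 g CO₂ ÷ 44.009 g/mol = 0.040287 mol
mol H = 2 × 0.7257 g H₂O ÷ 18.015 g/mol = 0.080566 mol
mass O = 0.7262 − (0.48389 + 0.081211) = 0.16110 g → mol O = 0.16110 ÷ 15.999 = 0.010069 mol
Divide by the smallest (0.010069 mol): C 4.001, H 8.001, O 1.000

C4H8O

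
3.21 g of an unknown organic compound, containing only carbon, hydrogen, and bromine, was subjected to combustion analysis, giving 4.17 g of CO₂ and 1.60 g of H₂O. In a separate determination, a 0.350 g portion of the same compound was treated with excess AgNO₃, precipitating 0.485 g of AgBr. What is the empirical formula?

C8H15Br2

mol C = 4.17 g CO₂ ÷ 44.009 g/mol = 0.09475 mol
mol H = 2 × 1.60 g H₂O ÷ 18.015 g/mol = 0.1776 mol
From the AgBr data: mol Br per gram of compound = (0.485 ÷ 187.772) ÷ 0.350 = 0.007380 mol/g, so in the 3.21 g combustion sample mol Br = 0.02369 mol
Divide by the smallest (0.02369 mol): C 4.000, H 7.498, Br 1.000
Multiplying each by 2 gives whole numbers: C 8.00, H 15.00, Br 2.00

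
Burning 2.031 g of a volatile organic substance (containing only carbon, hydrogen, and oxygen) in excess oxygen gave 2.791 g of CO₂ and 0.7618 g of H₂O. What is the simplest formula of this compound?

mol C = 2.791 g CO₂ ÷ 44.009 g/mol = 0.063419 mol
mol H = 2 × 0.7618 g H₂O ÷ 18.015 g/mol = 0.084574 mol
mass O = 2.031 − (0.76172 + 0.085251) = 1.1840 g → mol O = 1.1840 ÷ 15.999 = 0.074006 mol
Divide by the smallest (0.063419 mol): C 1.000, H 1.334, O 1.167
Multiplying each by 6 gives whole numbers: C 6.00, H 8.00, O 7.00

C6H8O7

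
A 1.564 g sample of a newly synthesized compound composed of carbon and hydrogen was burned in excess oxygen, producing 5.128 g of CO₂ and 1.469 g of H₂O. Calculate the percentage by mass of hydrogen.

mol C = 5.128 g CO₂ ÷ 44.009 g/mol = 0.11652 mol
mol H = 2 × 1.469 g H₂O ÷ 18.015 g/mol = 0.16309 mol
mass % H = 0.16439 g ÷ 1.564 g × 100%

10.51%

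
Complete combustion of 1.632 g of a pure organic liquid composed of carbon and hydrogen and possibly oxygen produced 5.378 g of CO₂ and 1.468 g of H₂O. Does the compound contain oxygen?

mol C = 5.378 g CO₂ ÷ 44.009 g/mol = 0.12220 mol
mol H = 2 × 1.468 g H₂O ÷ 18.015 g/mol = 0.16298 mol
C and H together account for 1.6321 g — essentially the entire 1.632 g sample — so the compound contains no oxygen.

no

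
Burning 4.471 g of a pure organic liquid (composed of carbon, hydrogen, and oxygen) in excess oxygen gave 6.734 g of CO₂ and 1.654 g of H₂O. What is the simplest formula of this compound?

mol C = 6.734 g CO₂ ÷ 44.009 g/mol = 0.15301 mol
mol H = 2 × 1.654 g H₂O ÷ 18.015 g/mol = 0.18362 mol
mass O = 4.471 − (1.8379 + 0.18509) = 2.4481 g → mol O = 2.4481 ÷ 15.999 = 0.15301 mol
Divide by the smallest (0.15301 mol): C 1.000, H 1.200, O 1.000
Multiplying each by 5 gives whole numbers: C 5.00, H 6.00, O 5.00

C5H6O5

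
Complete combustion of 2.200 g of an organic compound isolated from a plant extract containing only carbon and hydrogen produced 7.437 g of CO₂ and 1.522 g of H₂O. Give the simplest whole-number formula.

CH

mol C = 7.437 g CO₂ ÷ 44.009 g/mol = 0.16899 mol
mol H = 2 × 1.522 g H₂O ÷ 18.015 g/mol = 0.16897 mol
Divide by the smallest (0.16897 mol): C 1.000, H 1.000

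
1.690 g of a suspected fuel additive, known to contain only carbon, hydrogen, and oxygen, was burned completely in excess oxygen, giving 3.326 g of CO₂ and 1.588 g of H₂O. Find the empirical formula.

mol C = 3.326 g CO₂ ÷ 44.009 g/mol = 0.075575 mol
mol H = 2 × 1.588 g H₂O ÷ 18.015 g/mol = 0.17630 mol
mass O = 1.690 − (0.90774 + 0.17771) = 0.60456 g → mol O = 0.60456 ÷ 15.999 = 0.037787 mol
Divide by the smallest (0.037787 mol): C 2.000, H 4.666, O 1.000
Multiplying each by 3 gives whole numbers: C 6.00, H 14.00, O 3.00

C6H14O3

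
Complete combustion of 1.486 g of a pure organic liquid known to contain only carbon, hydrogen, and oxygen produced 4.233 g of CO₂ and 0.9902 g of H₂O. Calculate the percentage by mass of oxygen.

mol C = 4.233 g CO₂ ÷ 44.009 g/mol = 0.096185 mol
mol H = 2 × 0.9902 g H₂O ÷ 18.015 g/mol = 0.10993 mol
mass O = 1.486 − (1.1553 + 0.11081) = 0.21991 g → mol O = 0.21991 ÷ 15.999 = 0.013745 mol
mass % O = 0.21991 g ÷ 1.486 g × 100%

14.80%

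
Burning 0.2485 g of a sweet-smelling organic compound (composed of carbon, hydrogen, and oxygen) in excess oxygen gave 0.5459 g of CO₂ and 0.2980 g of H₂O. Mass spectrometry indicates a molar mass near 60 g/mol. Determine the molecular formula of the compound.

C3H8O

mol C = 0.5459 g CO₂ ÷ 44.009 g/mol = 0.012404 mol
mol H = 2 × 0.2980 g H₂O ÷ 18.015 g/mol = 0.033084 mol
mass O = 0.2485 − (0.14899 + 0.033348) = 0.066164 g → mol O = 0.066164 ÷ 15.999 = 0.0041355 mol
Divide by the smallest (0.0041355 mol): C 2.999, H 8.000, O 1.000
Empirical formula: C3H8O
Empirical-formula mass = 60.10 g/mol; 60 ÷ 60.10 ≈ 1, so the molecular formula is C3H8O.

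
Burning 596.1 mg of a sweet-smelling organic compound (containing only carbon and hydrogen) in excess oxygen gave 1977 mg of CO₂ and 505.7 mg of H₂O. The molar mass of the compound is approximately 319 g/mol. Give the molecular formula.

C24H30

mol C = 1.977 g CO₂ ÷ 44.009 g/mol = 0.044923 mol
mol H = 2 × 0.5057 g H₂O ÷ 18.015 g/mol = 0.056142 mol
Divide by the smallest (0.044923 mol): C 1.000, H 1.250
Multiplying each by 4 gives whole numbers: C 4.00, H 5.00
Empirical formula: C4H5
Empirical-formula mass = 53.08 g/mol; 319 ÷ 53.08 ≈ 6, so the molecular formula is C24H30.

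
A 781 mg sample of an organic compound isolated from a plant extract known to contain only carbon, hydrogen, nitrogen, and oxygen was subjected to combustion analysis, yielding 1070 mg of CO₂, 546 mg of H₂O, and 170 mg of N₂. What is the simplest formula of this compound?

C6H15N3O4

mol C = 1.07 g CO₂ ÷ 44.009 g/mol = 0.02431 mol
mol H = 2 × 0.546 g H₂O ÷ 18.015 g/mol = 0.06062 mol
mol N = 2 × 0.170 g N₂ ÷ 28.014 g/mol = 0.01214 mol
mass O = 0.781 − (0.2920 + 0.06110 + 0.1700) = 0.2579 g → mol O = 0.2579 ÷ 15.999 = 0.01612 mol
Divide by the smallest (0.01214 mol): C 2.003, H 4.994, N 1.000, O 1.328
Multiplying each by 3 gives whole numbers: C 6.01, H 14.98, N 3.00, O 3.98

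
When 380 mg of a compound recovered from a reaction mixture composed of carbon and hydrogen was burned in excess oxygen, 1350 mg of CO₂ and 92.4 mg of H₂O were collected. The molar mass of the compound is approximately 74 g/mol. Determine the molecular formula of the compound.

mol C = 1.35 g CO₂ ÷ 44.009 g/mol = 0.03068 mol
mol H = 2 × 0.0924 g H₂O ÷ 18.015 g/mol = 0.01026 mol
Divide by the smallest (0.01026 mol): C 2.990, H 1.000
Empirical formula: C3H
Empirical-formula mass = 37.04 g/mol; 74 ÷ 37.04 ≈ 2, so the molecular formula is C6H2.

C6H2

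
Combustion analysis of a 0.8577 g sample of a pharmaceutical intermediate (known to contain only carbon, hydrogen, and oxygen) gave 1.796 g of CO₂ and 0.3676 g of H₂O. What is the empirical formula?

mol C = 1.796 g CO₂ ÷ 44.009 g/mol = 0.040810 mol
mol H = 2 × 0.3676 g H₂O ÷ 18.015 g/mol = 0.040810 mol
mass O = 0.8577 − (0.49017 + 0.041137) = 0.32640 g → mol O = 0.32640 ÷ 15.999 = 0.020401 mol
Divide by the smallest (0.020401 mol): C 2.000, H 2.000, O 1.000

C2H2O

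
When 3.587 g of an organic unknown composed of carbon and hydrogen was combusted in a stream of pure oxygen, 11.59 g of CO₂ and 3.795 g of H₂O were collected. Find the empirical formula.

C5H8

mol C = 11.59 g CO₂ ÷ 44.009 g/mol = 0.26336 mol
mol H = 2 × 3.795 g H₂O ÷ 18.015 g/mol = 0.42132 mol
Divide by the smallest (0.26336 mol): C 1.000, H 1.600
Multiplying each by 5 gives whole numbers: C 5.00, H 8.00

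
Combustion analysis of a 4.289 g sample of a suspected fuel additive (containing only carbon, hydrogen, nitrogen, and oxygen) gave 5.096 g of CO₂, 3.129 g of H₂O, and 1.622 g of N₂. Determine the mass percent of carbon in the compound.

mol C = 5.096 g CO₂ ÷ 44.009 g/mol = 0.11579 mol
mol H = 2 × 3.129 g H₂O ÷ 18.015 g/mol = 0.34738 mol
mol N = 2 × 1.622 g N₂ ÷ 28.014 g/mol = 0.11580 mol
mass O = 4.289 − (1.3908 + 0.35016 + 1.6220) = 0.92604 g → mol O = 0.92604 ÷ 15.999 = 0.057881 mol
mass % C = 1.3908 g ÷ 4.289 g × 100%

32.43%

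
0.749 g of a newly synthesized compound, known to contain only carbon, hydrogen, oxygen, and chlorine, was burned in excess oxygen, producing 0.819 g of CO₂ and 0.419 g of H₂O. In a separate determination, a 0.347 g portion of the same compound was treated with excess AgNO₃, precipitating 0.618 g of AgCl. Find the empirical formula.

C2H5ClO

mol C = 0.819 g CO₂ ÷ 44.009 g/mol = 0.01861 mol
mol H = 2 × 0.419 g H₂O ÷ 18.015 g/mol = 0.04652 mol
From the AgCl data: mol Cl per gram of compound = (0.618 ÷ 143.318) ÷ 0.347 = 0.01243 mol/g, so in the 0.749 g combustion sample mol Cl = 0.009308 mol
mass O = 0.749 − (0.2235 + 0.04689 + 0.3300) = 0.1486 g → mol O = 0.1486 ÷ 15.999 = 0.009290 mol
Divide by the smallest (0.009290 mol): C 2.003, H 5.007, Cl 1.002, O 1.000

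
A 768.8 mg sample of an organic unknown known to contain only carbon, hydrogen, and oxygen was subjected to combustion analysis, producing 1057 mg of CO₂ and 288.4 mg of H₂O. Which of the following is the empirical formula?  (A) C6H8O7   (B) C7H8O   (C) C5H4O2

(A) C6H8O7

mol C = 1.057 g CO₂ ÷ 44.009 g/mol = 0.024018 mol
mol H = 2 × 0.2884 g H₂O ÷ 18.015 g/mol = 0.032018 mol
mass O = 0.7688 − (0.28848 + 0.032274) = 0.44805 g → mol O = 0.44805 ÷ 15.999 = 0.028005 mol
Divide by the smallest (0.024018 mol): C 1.000, H 1.333, O 1.166
Multiplying each by 6 gives whole numbers: C 6.00, H 8.00, O 7.00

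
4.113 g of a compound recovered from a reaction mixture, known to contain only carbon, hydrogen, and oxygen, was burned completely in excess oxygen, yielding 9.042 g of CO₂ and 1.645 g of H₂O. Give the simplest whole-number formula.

mol C = 9.042 g CO₂ ÷ 44.009 g/mol = 0.20546 mol
mol H = 2 × 1.645 g H₂O ÷ 18.015 g/mol = 0.18263 mol
mass O = 4.113 − (2.4678 + 0.18409) = 1.4612 g → mol O = 1.4612 ÷ 15.999 = 0.091328 mol
Divide by the smallest (0.091328 mol): C 2.250, H 2.000, O 1.000
Multiplying each by 4 gives whole numbers: C 9.00, H 8.00, O 4.00

C9H8O4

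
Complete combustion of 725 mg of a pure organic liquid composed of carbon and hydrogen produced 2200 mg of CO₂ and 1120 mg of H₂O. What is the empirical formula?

mol C = 2.20 g CO₂ ÷ 44.009 g/mol = 0.04999 mol
mol H = 2 × 1.12 g H₂O ÷ 18.015 g/mol = 0.1243 mol
Divide by the smallest (0.04999 mol): C 1.000, H 2.487
Multiplying each by 2 gives whole numbers: C 2.00, H 4.97

C2H5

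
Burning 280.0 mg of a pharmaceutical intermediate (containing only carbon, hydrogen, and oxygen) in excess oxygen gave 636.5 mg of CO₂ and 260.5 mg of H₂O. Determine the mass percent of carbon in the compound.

62.04%

mol C = 0.6365 g CO₂ ÷ 44.009 g/mol = 0.014463 mol
mol H = 2 × 0.2605 g H₂O ÷ 18.015 g/mol = 0.028920 mol
mass O = 0.2800 − (0.17371 + 0.029152) = 0.077134 g → mol O = 0.077134 ÷ 15.999 = 0.0048212 mol
mass % C = 0.17371 g ÷ 0.2800 g × 100%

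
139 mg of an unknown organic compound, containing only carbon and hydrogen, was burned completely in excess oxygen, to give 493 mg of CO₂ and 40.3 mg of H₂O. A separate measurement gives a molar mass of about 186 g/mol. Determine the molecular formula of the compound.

C15H6

mol C = 0.493 g CO₂ ÷ 44.009 g/mol = 0.01120 mol
mol H = 2 × 0.0403 g H₂O ÷ 18.015 g/mol = 0.004474 mol
Divide by the smallest (0.004474 mol): C 2.504, H 1.000
Multiplying each by 2 gives whole numbers: C 5.01, H 2.00
Empirical formula: C5H2
Empirical-formula mass = 62.07 g/mol; 186 ÷ 62.07 ≈ 3, so the molecular formula is C15H6.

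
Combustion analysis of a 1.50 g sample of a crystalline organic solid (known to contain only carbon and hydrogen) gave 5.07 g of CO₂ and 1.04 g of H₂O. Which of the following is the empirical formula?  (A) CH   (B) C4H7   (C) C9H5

(A) CH

mol C = 5.07 g CO₂ ÷ 44.009 g/mol = 0.1152 mol
mol H = 2 × 1.04 g H₂O ÷ 18.015 g/mol = 0.1155 mol
Divide by the smallest (0.1152 mol): C 1.000, H 1.002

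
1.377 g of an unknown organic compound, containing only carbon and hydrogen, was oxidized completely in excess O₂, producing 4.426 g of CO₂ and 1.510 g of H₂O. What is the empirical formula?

C3H5

mol C = 4.426 g CO₂ ÷ 44.009 g/mol = 0.10057 mol
mol H = 2 × 1.510 g H₂O ÷ 18.015 g/mol = 0.16764 mol
Divide by the smallest (0.10057 mol): C 1.000, H 1.667
Multiplying each by 3 gives whole numbers: C 3.00, H 5.00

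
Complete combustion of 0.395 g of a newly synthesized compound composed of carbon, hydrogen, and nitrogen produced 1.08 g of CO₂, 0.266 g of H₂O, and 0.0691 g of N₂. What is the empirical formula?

C5H6N

mol C = 1.08 g CO₂ ÷ 44.009 g/mol = 0.02454 mol
mol H = 2 × 0.266 g H₂O ÷ 18.015 g/mol = 0.02953 mol
mol N = 2 × 0.0691 g N₂ ÷ 28.014 g/mol = 0.004933 mol
Divide by the smallest (0.004933 mol): C 4.974, H 5.986, N 1.000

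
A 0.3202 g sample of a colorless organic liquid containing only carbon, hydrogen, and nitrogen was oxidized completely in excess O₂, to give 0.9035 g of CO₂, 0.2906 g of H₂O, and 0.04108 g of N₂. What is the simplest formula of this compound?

C7H11N

mol C = 0.9035 g CO₂ ÷ 44.009 g/mol = 0.020530 mol
mol H = 2 × 0.2906 g H₂O ÷ 18.015 g/mol = 0.032262 mol
mol N = 2 × 0.04108 g N₂ ÷ 28.014 g/mol = 0.0029328 mol
Divide by the smallest (0.0029328 mol): C 7.000, H 11.000, N 1.000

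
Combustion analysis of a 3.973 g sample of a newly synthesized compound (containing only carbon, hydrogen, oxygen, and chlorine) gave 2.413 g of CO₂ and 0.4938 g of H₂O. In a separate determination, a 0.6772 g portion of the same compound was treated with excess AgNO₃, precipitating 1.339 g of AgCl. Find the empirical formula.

C2H2Cl2O3

mol C = 2.413 g CO₂ ÷ 44.009 g/mol = 0.054830 mol
mol H = 2 × 0.4938 g H₂O ÷ 18.015 g/mol = 0.054821 mol
From the AgCl data: mol Cl per gram of compound = (1.339 ÷ 143.318) ÷ 0.6772 = 0.013796 mol/g, so in the 3.973 g combustion sample mol Cl = 0.054813 mol
mass O = 3.973 − (0.65856 + 0.055260 + 1.9431) = 1.3161 g → mol O = 1.3161 ÷ 15.999 = 0.082259 mol
Divide by the smallest (0.054813 mol): C 1.000, H 1.000, Cl 1.000, O 1.501
Multiplying each by 2 gives whole numbers: C 2.00, H 2.00, Cl 2.00, O 3.00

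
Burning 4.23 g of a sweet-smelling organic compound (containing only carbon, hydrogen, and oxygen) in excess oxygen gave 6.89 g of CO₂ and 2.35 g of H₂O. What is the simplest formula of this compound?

mol C = 6.89 g CO₂ ÷ 44.009 g/mol = 0.1566 mol
mol H = 2 × 2.35 g H₂O ÷ 18.015 g/mol = 0.2609 mol
mass O = 4.23 − (1.880 + 0.2630) = 2.087 g → mol O = 2.087 ÷ 15.999 = 0.1304 mol
Divide by the smallest (0.1304 mol): C 1.200, H 2.000, O 1.000
Multiplying each by 5 gives whole numbers: C 6.00, H 10.00, O 5.00

C6H10O5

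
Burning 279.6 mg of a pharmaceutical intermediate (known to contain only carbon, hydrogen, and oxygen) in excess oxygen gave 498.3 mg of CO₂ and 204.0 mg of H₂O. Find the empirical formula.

mol C = 0.4983 g CO₂ ÷ 44.009 g/mol = 0.011323 mol
mol H = 2 × 0.2040 g H₂O ÷ 18.015 g/mol = 0.022648 mol
mass O = 0.2796 − (0.13600 + 0.022829) = 0.12077 g → mol O = 0.12077 ÷ 15.999 = 0.0075489 mol
Divide by the smallest (0.0075489 mol): C 1.500, H 3.000, O 1.000
Multiplying each by 2 gives whole numbers: C 3.00, H 6.00, O 2.00

C3H6O2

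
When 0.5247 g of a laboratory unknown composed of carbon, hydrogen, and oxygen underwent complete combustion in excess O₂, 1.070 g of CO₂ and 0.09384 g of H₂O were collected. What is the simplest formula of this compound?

mol C = 1.070 g CO₂ ÷ 44.009 g/mol = 0.024313 mol
mol H = 2 × 0.09384 g H₂O ÷ 18.015 g/mol = 0.010418 mol
mass O = 0.5247 − (0.29203 + 0.010501) = 0.22217 g → mol O = 0.22217 ÷ 15.999 = 0.013887 mol
Divide by the smallest (0.010418 mol): C 2.334, H 1.000, O 1.333
Multiplying each by 3 gives whole numbers: C 7.00, H 3.00, O 4.00

C7H3O4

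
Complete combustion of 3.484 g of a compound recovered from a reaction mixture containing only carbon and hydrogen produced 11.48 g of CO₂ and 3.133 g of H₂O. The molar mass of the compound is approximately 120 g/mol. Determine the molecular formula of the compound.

C9H12

mol C = 11.48 g CO₂ ÷ 44.009 g/mol = 0.26086 mol
mol H = 2 × 3.133 g H₂O ÷ 18.015 g/mol = 0.34782 mol
Divide by the smallest (0.26086 mol): C 1.000, H 1.333
Multiplying each by 3 gives whole numbers: C 3.00, H 4.00
Empirical formula: C3H4
Empirical-formula mass = 40.06 g/mol; 120 ÷ 40.06 ≈ 3, so the molecular formula is C9H12.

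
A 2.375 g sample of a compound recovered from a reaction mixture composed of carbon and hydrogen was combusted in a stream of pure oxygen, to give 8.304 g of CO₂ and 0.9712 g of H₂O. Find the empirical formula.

C7H4

mol C = 8.304 g CO₂ ÷ 44.009 g/mol = 0.18869 mol
mol H = 2 × 0.9712 g H₂O ÷ 18.015 g/mol = 0.10782 mol
Divide by the smallest (0.10782 mol): C 1.750, H 1.000
Multiplying each by 4 gives whole numbers: C 7.00, H 4.00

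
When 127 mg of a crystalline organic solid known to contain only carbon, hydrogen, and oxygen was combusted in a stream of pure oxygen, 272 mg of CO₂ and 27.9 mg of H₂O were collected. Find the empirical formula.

mol C = 0.272 g CO₂ ÷ 44.009 g/mol = 0.006181 mol
mol H = 2 × 0.0279 g H₂O ÷ 18.015 g/mol = 0.003097 mol
mass O = 0.127 − (0.07423 + 0.003122) = 0.04964 g → mol O = 0.04964 ÷ 15.999 = 0.003103 mol
Divide by the smallest (0.003097 mol): C 1.995, H 1.000, O 1.002

C2HO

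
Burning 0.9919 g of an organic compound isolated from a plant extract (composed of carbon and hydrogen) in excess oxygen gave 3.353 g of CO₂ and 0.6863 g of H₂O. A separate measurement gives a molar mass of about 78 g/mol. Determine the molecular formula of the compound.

C6H6

mol C = 3.353 g CO₂ ÷ 44.009 g/mol = 0.076189 mol
mol H = 2 × 0.6863 g H₂O ÷ 18.015 g/mol = 0.076192 mol
Divide by the smallest (0.076189 mol): C 1.000, H 1.000
Empirical formula: CH
Empirical-formula mass = 13.02 g/mol; 78 ÷ 13.02 ≈ 6, so the molecular formula is C6H6.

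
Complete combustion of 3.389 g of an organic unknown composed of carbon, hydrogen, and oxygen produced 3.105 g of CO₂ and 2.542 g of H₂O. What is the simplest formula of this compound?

mol C = 3.105 g CO₂ ÷ 44.009 g/mol = 0.070554 mol
mol H = 2 × 2.542 g H₂O ÷ 18.015 g/mol = 0.28221 mol
mass O = 3.389 − (0.84742 + 0.28447) = 2.2571 g → mol O = 2.2571 ÷ 15.999 = 0.14108 mol
Divide by the smallest (0.070554 mol): C 1.000, H 4.000, O 2.000

CH4O2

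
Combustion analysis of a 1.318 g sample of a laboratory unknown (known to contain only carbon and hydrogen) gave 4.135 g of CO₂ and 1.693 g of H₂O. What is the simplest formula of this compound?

CH2

mol C = 4.135 g CO₂ ÷ 44.009 g/mol = 0.093958 mol
mol H = 2 × 1.693 g H₂O ÷ 18.015 g/mol = 0.18795 mol
Divide by the smallest (0.093958 mol): C 1.000, H 2.000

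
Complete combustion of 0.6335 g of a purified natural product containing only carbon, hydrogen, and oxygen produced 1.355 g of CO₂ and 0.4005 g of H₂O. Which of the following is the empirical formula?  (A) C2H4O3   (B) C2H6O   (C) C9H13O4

mol C = 1.355 g CO₂ ÷ 44.009 g/mol = 0.030789 mol
mol H = 2 × 0.4005 g H₂O ÷ 18.015 g/mol = 0.044463 mol
mass O = 0.6335 − (0.36981 + 0.044819) = 0.21887 g → mol O = 0.21887 ÷ 15.999 = 0.013680 mol
Divide by the smallest (0.013680 mol): C 2.251, H 3.250, O 1.000
Multiplying each by 4 gives whole numbers: C 9.00, H 13.00, O 4.00

(C) C9H13O4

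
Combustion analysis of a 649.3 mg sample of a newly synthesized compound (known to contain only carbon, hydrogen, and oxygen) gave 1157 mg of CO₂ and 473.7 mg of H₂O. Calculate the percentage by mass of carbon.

48.63%

mol C = 1.157 g CO₂ ÷ 44.009 g/mol = 0.026290 mol
mol H = 2 × 0.4737 g H₂O ÷ 18.015 g/mol = 0.052590 mol
mass O = 0.6493 − (0.31577 + 0.053010) = 0.28052 g → mol O = 0.28052 ÷ 15.999 = 0.017534 mol
mass % C = 0.31577 g ÷ 0.6493 g × 100%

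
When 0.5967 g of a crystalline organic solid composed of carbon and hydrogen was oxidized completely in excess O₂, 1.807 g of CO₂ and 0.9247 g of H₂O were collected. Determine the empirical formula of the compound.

mol C = 1.807 g CO₂ ÷ 44.009 g/mol = 0.041060 mol
mol H = 2 × 0.9247 g H₂O ÷ 18.015 g/mol = 0.10266 mol
Divide by the smallest (0.041060 mol): C 1.000, H 2.500
Multiplying each by 2 gives whole numbers: C 2.00, H 5.00

C2H5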